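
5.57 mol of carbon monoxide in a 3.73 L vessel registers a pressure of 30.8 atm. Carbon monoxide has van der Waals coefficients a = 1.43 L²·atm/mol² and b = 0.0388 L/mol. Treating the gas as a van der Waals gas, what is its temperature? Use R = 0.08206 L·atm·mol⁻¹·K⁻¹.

T = (P + a n²/V²)(V − nb)/(nR)
P + a n²/V² = 30.8 + (1.43)(5.57)²/(3.73)² = 33.989 atm
V − nb = 3.73 − (5.57)(0.0388) = 3.5139 L
T = (33.989)(3.5139)/((5.57)(0.08206)) = 261.3 K

T ≈ 261.3 K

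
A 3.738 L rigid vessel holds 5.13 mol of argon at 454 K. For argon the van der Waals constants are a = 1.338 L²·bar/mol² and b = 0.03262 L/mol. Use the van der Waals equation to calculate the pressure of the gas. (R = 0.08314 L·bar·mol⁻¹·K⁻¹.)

P ≈ 51.71 bar

P = nRT/(V − nb) − a n²/V²
nRT/(V − nb) = (5.13)(0.08314)(454)/(3.738 − 5.13×0.03262) = 193.63/3.5707 = 54.227 bar
a n²/V² = (1.338)(5.13)²/(3.738)² = 2.5201 bar
P = 54.227 − 2.5201 = 51.71 bar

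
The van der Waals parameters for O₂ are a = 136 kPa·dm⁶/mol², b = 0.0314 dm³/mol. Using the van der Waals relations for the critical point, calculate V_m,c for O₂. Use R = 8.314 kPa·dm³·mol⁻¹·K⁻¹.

For a van der Waals gas, V_m,c = 3b.
V_m,c = 3×0.0314 = 0.09420 dm³/mol

V_m,c ≈ 0.09420 dm³/mol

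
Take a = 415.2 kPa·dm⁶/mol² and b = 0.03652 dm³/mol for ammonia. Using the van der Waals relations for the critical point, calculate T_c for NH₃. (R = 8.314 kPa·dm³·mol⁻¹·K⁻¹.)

For a van der Waals gas, T_c = 8a/(27Rb).
T_c = 8×415.2/(27×8.314×0.03652) = 3321.6/8.1979 = 405.2 K

T_c ≈ 405.2 K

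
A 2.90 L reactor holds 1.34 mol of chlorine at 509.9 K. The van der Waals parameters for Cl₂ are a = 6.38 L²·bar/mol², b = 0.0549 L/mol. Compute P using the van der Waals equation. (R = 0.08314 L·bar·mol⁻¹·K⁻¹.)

P ≈ 18.74 bar

P = nRT/(V − nb) − a n²/V²
nRT/(V − nb) = (1.34)(0.08314)(509.9)/(2.90 − 1.34×0.0549) = 56.807/2.8264 = 20.099 bar
a n²/V² = (6.38)(1.34)²/(2.90)² = 1.3622 bar
P = 20.099 − 1.3622 = 18.74 bar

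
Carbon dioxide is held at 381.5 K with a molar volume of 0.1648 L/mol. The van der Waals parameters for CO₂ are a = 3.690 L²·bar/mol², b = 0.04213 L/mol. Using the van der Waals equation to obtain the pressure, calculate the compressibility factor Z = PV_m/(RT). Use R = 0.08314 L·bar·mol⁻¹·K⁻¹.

P = RT/(V_m − b) − a/V_m² = (0.08314)(381.5)/(0.1648 − 0.04213) − 3.690/(0.1648)²
  = 31.718/0.12267 − 135.87 = 258.56 − 135.87 = 122.69 bar
Z = PV_m/(RT) = (122.69)(0.1648)/((0.08314)(381.5)) = 20.219/31.718 = 0.6375

Z ≈ 0.6375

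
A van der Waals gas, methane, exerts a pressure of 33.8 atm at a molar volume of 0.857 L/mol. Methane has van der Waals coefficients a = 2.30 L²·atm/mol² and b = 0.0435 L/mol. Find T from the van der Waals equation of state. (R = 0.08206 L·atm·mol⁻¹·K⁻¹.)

T = (P + a/V_m²)(V_m − b)/R
P + a/V_m² = 33.8 + 2.30/(0.857)² = 36.932 atm
V_m − b = 0.857 − 0.0435 = 0.81350 L/mol
T = (36.932)(0.81350)/0.08206 = 366.1 K

T ≈ 366.1 K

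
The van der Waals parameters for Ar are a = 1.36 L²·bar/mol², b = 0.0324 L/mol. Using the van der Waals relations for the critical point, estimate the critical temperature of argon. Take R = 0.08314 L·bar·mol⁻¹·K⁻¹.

T_c ≈ 149.6 K

For a van der Waals gas, T_c = 8a/(27Rb).
T_c = 8×1.36/(27×0.08314×0.0324) = 10.880/0.072731 = 149.6 K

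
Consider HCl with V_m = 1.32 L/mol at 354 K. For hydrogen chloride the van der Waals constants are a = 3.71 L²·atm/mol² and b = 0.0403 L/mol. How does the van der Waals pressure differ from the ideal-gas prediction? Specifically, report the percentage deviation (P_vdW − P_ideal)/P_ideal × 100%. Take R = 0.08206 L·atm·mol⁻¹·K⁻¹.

Ideal: P_ideal = RT/V_m = (0.08206)(354)/1.32 = 22.0070 atm
vdW: P = RT/(V_m − b) − a/V_m² = 29.0492/1.27970 − 3.71/1.74240 = 22.7000 − 2.12925 = 20.5708 atm
% deviation = (20.5708 − 22.0070)/22.0070 × 100% = -6.53%

-6.53 %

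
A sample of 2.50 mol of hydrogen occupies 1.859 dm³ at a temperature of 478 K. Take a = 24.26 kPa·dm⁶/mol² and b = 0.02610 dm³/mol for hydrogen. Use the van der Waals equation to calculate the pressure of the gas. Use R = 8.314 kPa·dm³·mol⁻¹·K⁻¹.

P = nRT/(V − nb) − a n²/V²
nRT/(V − nb) = (2.50)(8.314)(478)/(1.859 − 2.50×0.02610) = 9935.2/1.7938 = 5538.6 kPa
a n²/V² = (24.26)(2.50)²/(1.859)² = 43.874 kPa
P = 5538.6 − 43.874 = 5495 kPa

P ≈ 5495 kPa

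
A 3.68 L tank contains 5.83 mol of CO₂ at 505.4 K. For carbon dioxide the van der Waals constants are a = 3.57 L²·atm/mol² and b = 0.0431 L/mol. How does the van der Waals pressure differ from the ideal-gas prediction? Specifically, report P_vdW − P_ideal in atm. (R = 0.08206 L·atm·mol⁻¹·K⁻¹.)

ΔP ≈ -4.145 atm

Ideal: P_ideal = nRT/V = (5.83)(0.08206)(505.4)/3.68 = 65.7033 atm
vdW: P = nRT/(V − nb) − a n²/V² = 241.788/3.42873 − 121.340/13.5424 = 70.5182 − 8.96001 = 61.5582 atm
ΔP = 61.5582 − 65.7033 = -4.145 atm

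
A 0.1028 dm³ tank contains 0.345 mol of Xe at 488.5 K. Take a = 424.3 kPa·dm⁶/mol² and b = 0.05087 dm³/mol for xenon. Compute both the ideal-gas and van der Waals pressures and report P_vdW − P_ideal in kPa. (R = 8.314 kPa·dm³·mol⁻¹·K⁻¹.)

ΔP ≈ -1973 kPa

Ideal: P_ideal = nRT/V = (0.345)(8.314)(488.5)/0.1028 = 13630.1 kPa
vdW: P = nRT/(V − nb) − a n²/V² = 1401.18/0.0852499 − 50.5023/0.0105678 = 16436.1 − 4778.88 = 11657.2 kPa
ΔP = 11657.2 − 13630.1 = -1973 kPa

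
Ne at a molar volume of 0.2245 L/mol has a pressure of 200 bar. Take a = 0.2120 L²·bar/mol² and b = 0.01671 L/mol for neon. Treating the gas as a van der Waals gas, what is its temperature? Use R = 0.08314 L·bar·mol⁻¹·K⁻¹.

T = (P + a/V_m²)(V_m − b)/R
P + a/V_m² = 200 + 0.2120/(0.2245)² = 204.21 bar
V_m − b = 0.2245 − 0.01671 = 0.20779 L/mol
T = (204.21)(0.20779)/0.08314 = 510.4 K

T ≈ 510.4 K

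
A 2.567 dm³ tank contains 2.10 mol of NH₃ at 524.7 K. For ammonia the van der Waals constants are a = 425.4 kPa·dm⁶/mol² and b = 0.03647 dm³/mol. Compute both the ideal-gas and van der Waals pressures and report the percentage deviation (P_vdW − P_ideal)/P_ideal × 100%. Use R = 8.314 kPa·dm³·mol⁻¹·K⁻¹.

Ideal: P_ideal = nRT/V = (2.10)(8.314)(524.7)/2.567 = 3568.74 kPa
vdW: P = nRT/(V − nb) − a n²/V² = 9160.95/2.49041 − 1876.01/6.58949 = 3678.49 − 284.697 = 3393.79 kPa
% deviation = (3393.79 − 3568.74)/3568.74 × 100% = -4.90%

-4.90 %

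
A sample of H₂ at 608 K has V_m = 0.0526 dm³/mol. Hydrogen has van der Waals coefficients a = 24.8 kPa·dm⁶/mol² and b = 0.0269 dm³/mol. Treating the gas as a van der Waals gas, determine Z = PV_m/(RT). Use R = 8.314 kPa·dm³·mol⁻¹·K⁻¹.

Z ≈ 1.953

P = RT/(V_m − b) − a/V_m² = (8.314)(608)/(0.0526 − 0.0269) − 24.8/(0.0526)²
  = 5054.9/0.025700 − 8963.6 = 196689 − 8963.6 = 187725 kPa
Z = PV_m/(RT) = (187725)(0.0526)/((8.314)(608)) = 9874.3/5054.9 = 1.953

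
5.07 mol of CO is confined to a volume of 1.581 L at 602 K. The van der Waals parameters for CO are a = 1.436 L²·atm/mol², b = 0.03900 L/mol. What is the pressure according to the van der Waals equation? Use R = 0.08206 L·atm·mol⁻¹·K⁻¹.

P ≈ 166.3 atm

P = nRT/(V − nb) − a n²/V²
nRT/(V − nb) = (5.07)(0.08206)(602)/(1.581 − 5.07×0.03900) = 250.46/1.3833 = 181.06 atm
a n²/V² = (1.436)(5.07)²/(1.581)² = 14.767 atm
P = 181.06 − 14.767 = 166.3 atm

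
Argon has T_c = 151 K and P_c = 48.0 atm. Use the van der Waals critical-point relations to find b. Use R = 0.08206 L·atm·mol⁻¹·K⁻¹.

b ≈ 0.03227 L/mol

From T_c = 8a/(27Rb) and P_c = a/(27b²): b = R T_c/(8 P_c).
b = (0.08206)(151)/(8×48.0) = 12.391/384.00 = 0.03227 L/mol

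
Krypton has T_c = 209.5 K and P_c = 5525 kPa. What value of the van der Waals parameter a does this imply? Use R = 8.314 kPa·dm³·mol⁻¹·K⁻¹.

From T_c = 8a/(27Rb) and P_c = a/(27b²): a = 27 R² T_c²/(64 P_c).
a = 27×(8.314)²×(209.5)²/(64×5525) = 81912817/353600 = 231.7 kPa·dm⁶/mol²

a ≈ 231.7 kPa·dm⁶/mol²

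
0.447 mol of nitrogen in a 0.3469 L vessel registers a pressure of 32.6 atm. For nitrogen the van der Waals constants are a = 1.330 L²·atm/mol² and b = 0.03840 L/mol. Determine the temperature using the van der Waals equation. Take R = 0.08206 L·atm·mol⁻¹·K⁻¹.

T ≈ 312.9 K

T = (P + a n²/V²)(V − nb)/(nR)
P + a n²/V² = 32.6 + (1.330)(0.447)²/(0.3469)² = 34.808 atm
V − nb = 0.3469 − (0.447)(0.03840) = 0.32974 L
T = (34.808)(0.32974)/((0.447)(0.08206)) = 312.9 K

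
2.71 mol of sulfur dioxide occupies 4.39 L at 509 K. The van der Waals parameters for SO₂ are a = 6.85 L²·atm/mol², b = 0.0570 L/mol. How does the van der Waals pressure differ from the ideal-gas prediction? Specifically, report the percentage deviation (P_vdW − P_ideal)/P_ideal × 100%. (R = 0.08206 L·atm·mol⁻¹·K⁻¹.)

Ideal: P_ideal = nRT/V = (2.71)(0.08206)(509)/4.39 = 25.7842 atm
vdW: P = nRT/(V − nb) − a n²/V² = 113.193/4.23553 − 50.3071/19.2721 = 26.7246 − 2.61036 = 24.1142 atm
% deviation = (24.1142 − 25.7842)/25.7842 × 100% = -6.48%

-6.48 %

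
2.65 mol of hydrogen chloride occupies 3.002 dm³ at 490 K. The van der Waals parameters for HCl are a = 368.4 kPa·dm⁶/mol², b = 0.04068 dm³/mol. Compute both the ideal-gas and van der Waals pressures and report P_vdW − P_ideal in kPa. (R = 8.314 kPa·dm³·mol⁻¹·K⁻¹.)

Ideal: P_ideal = nRT/V = (2.65)(8.314)(490)/3.002 = 3596.18 kPa
vdW: P = nRT/(V − nb) − a n²/V² = 10795.7/2.89420 − 2587.09/9.01200 = 3730.12 − 287.072 = 3443.05 kPa
ΔP = 3443.05 − 3596.18 = -153.1 kPa

ΔP ≈ -153.1 kPa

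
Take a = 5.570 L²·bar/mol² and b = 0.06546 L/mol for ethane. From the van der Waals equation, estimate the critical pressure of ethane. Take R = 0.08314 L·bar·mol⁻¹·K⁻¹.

For a van der Waals gas, P_c = a/(27b²).
P_c = 5.570/(27×(0.06546)²) = 5.570/0.11570 = 48.14 bar

P_c ≈ 48.14 bar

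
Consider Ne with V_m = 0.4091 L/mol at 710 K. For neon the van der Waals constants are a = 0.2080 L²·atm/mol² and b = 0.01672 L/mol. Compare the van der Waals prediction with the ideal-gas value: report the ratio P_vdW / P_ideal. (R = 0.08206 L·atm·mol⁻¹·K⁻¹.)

P_vdW / P_ideal ≈ 1.034

Ideal: P_ideal = RT/V_m = (0.08206)(710)/0.4091 = 142.417 atm
vdW: P = RT/(V_m − b) − a/V_m² = 58.2626/0.392380 − 0.2080/0.167363 = 148.485 − 1.24281 = 147.242 atm
Ratio = 147.242/142.417 = 1.034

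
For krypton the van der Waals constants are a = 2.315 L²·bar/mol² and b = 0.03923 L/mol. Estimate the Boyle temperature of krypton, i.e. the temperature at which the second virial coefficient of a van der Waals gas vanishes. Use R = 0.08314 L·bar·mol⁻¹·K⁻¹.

T_B ≈ 709.8 K

For a van der Waals gas the second virial coefficient B₂ = b − a/(RT) vanishes at T_B = a/(Rb).
T_B = 2.315/(0.08314×0.03923) = 2.315/0.0032616 = 709.8 K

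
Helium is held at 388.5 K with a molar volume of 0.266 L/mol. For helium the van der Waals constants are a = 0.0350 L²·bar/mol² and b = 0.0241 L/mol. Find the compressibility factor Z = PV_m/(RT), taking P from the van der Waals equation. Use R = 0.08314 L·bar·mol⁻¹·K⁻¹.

Z ≈ 1.096

P = RT/(V_m − b) − a/V_m² = (0.08314)(388.5)/(0.266 − 0.0241) − 0.0350/(0.266)²
  = 32.300/0.24190 − 0.49466 = 133.53 − 0.49466 = 133.04 bar
Z = PV_m/(RT) = (133.04)(0.266)/((0.08314)(388.5)) = 35.389/32.300 = 1.096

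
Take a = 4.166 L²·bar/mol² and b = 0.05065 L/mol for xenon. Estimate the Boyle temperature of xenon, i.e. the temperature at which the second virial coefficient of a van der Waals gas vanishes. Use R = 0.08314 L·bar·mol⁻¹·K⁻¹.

For a van der Waals gas the second virial coefficient B₂ = b − a/(RT) vanishes at T_B = a/(Rb).
T_B = 4.166/(0.08314×0.05065) = 4.166/0.0042110 = 989.3 K

T_B ≈ 989.3 K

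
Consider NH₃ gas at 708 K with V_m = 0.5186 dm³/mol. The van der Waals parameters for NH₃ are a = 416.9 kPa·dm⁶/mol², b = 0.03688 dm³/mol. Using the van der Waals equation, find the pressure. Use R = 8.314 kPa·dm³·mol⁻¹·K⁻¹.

P = RT/(V_m − b) − a/V_m²
RT/(V_m − b) = (8.314)(708)/(0.5186 − 0.03688) = 5886.3/0.48172 = 12219 kPa
a/V_m² = 416.9/(0.5186)² = 1550.1 kPa
P = 12219 − 1550.1 = 10669 kPa

P ≈ 10669 kPa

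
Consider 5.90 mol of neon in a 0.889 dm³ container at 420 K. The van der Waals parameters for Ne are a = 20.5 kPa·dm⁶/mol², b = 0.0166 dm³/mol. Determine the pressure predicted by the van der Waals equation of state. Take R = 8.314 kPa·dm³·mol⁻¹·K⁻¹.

P = nRT/(V − nb) − a n²/V²
nRT/(V − nb) = (5.90)(8.314)(420)/(0.889 − 5.90×0.0166) = 20602/0.79106 = 26044 kPa
a n²/V² = (20.5)(5.90)²/(0.889)² = 902.93 kPa
P = 26044 − 902.93 = 25141 kPa

P ≈ 25141 kPa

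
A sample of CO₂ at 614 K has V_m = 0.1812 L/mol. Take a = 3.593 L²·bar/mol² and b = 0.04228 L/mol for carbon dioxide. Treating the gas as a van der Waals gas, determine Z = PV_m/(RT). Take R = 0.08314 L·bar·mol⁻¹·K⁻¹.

Z ≈ 0.9159

P = RT/(V_m − b) − a/V_m² = (0.08314)(614)/(0.1812 − 0.04228) − 3.593/(0.1812)²
  = 51.048/0.13892 − 109.43 = 367.46 − 109.43 = 258.03 bar
Z = PV_m/(RT) = (258.03)(0.1812)/((0.08314)(614)) = 46.755/51.048 = 0.9159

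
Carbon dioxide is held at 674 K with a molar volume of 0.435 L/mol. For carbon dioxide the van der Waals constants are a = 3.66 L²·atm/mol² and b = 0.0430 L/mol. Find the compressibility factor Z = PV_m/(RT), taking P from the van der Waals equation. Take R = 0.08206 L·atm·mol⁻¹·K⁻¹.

P = RT/(V_m − b) − a/V_m² = (0.08206)(674)/(0.435 − 0.0430) − 3.66/(0.435)²
  = 55.308/0.39200 − 19.342 = 141.09 − 19.342 = 121.75 atm
Z = PV_m/(RT) = (121.75)(0.435)/((0.08206)(674)) = 52.961/55.308 = 0.9576

Z ≈ 0.9576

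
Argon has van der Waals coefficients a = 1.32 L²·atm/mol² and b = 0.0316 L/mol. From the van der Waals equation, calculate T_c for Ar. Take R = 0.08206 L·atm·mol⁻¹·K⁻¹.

For a van der Waals gas, T_c = 8a/(27Rb).
T_c = 8×1.32/(27×0.08206×0.0316) = 10.560/0.070014 = 150.8 K

T_c ≈ 150.8 K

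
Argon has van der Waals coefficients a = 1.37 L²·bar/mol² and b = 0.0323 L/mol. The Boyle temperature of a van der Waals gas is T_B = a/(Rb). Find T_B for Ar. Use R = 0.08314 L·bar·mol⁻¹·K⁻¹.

T_B ≈ 510.2 K

For a van der Waals gas the second virial coefficient B₂ = b − a/(RT) vanishes at T_B = a/(Rb).
T_B = 1.37/(0.08314×0.0323) = 1.37/0.0026854 = 510.2 K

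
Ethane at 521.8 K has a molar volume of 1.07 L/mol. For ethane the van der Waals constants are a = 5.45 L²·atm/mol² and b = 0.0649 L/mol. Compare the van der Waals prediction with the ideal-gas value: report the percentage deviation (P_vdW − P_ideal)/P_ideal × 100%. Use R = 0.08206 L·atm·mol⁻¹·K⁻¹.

Ideal: P_ideal = RT/V_m = (0.08206)(521.8)/1.07 = 40.0177 atm
vdW: P = RT/(V_m − b) − a/V_m² = 42.8189/1.00510 − 5.45/1.14490 = 42.6016 − 4.76024 = 37.8414 atm
% deviation = (37.8414 − 40.0177)/40.0177 × 100% = -5.44%

-5.44 %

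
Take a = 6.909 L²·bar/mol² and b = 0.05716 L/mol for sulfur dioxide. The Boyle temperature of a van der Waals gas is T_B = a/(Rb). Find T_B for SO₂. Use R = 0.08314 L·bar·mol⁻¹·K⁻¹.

For a van der Waals gas the second virial coefficient B₂ = b − a/(RT) vanishes at T_B = a/(Rb).
T_B = 6.909/(0.08314×0.05716) = 6.909/0.0047523 = 1454 K

T_B ≈ 1454 K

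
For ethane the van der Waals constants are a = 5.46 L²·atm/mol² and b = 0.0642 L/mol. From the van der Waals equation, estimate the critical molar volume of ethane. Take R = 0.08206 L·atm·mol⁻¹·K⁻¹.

V_m,c ≈ 0.1926 L/mol

For a van der Waals gas, V_m,c = 3b.
V_m,c = 3×0.0642 = 0.1926 L/mol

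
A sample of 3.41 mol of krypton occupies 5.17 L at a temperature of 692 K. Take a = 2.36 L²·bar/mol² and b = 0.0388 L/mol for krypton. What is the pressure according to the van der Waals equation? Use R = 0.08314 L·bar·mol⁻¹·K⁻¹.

P = nRT/(V − nb) − a n²/V²
nRT/(V − nb) = (3.41)(0.08314)(692)/(5.17 − 3.41×0.0388) = 196.19/5.0377 = 38.944 bar
a n²/V² = (2.36)(3.41)²/(5.17)² = 1.0267 bar
P = 38.944 − 1.0267 = 37.92 bar

P ≈ 37.92 bar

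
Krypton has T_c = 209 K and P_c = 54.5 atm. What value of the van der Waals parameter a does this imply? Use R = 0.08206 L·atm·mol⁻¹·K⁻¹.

From T_c = 8a/(27Rb) and P_c = a/(27b²): a = 27 R² T_c²/(64 P_c).
a = 27×(0.08206)²×(209)²/(64×54.5) = 7941.8/3488.0 = 2.277 L²·atm/mol²

a ≈ 2.277 L²·atm/mol²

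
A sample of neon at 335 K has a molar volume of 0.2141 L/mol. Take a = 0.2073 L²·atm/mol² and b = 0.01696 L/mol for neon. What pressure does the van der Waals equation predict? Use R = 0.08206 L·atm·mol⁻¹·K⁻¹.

P = RT/(V_m − b) − a/V_m²
RT/(V_m − b) = (0.08206)(335)/(0.2141 − 0.01696) = 27.490/0.19714 = 139.44 atm
a/V_m² = 0.2073/(0.2141)² = 4.5224 atm
P = 139.44 − 4.5224 = 134.9 atm

P ≈ 134.9 atm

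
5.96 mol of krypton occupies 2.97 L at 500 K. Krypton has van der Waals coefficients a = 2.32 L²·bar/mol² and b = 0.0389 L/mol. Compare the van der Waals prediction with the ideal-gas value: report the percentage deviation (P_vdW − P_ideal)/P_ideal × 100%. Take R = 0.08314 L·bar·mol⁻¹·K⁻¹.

Ideal: P_ideal = nRT/V = (5.96)(0.08314)(500)/2.97 = 83.4199 bar
vdW: P = nRT/(V − nb) − a n²/V² = 247.757/2.73816 − 82.4101/8.82090 = 90.4830 − 9.34260 = 81.1404 bar
% deviation = (81.1404 − 83.4199)/83.4199 × 100% = -2.73%

-2.73 %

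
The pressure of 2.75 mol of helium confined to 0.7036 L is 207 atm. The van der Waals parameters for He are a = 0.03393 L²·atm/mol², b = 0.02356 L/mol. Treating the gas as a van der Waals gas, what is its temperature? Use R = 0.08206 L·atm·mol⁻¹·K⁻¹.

T = (P + a n²/V²)(V − nb)/(nR)
P + a n²/V² = 207 + (0.03393)(2.75)²/(0.7036)² = 207.52 atm
V − nb = 0.7036 − (2.75)(0.02356) = 0.63881 L
T = (207.52)(0.63881)/((2.75)(0.08206)) = 587.4 K

T ≈ 587.4 K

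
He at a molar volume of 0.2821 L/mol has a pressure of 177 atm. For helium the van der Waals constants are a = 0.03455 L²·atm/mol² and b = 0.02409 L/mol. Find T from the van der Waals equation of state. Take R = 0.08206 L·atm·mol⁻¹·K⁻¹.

T ≈ 557.9 K

T = (P + a/V_m²)(V_m − b)/R
P + a/V_m² = 177 + 0.03455/(0.2821)² = 177.43 atm
V_m − b = 0.2821 − 0.02409 = 0.25801 L/mol
T = (177.43)(0.25801)/0.08206 = 557.9 K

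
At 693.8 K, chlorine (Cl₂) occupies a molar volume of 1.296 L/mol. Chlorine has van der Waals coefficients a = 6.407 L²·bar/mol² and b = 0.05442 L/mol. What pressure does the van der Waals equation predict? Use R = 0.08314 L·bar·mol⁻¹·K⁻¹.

P ≈ 42.64 bar

P = RT/(V_m − b) − a/V_m²
RT/(V_m − b) = (0.08314)(693.8)/(1.296 − 0.05442) = 57.683/1.2416 = 46.459 bar
a/V_m² = 6.407/(1.296)² = 3.8146 bar
P = 46.459 − 3.8146 = 42.64 bar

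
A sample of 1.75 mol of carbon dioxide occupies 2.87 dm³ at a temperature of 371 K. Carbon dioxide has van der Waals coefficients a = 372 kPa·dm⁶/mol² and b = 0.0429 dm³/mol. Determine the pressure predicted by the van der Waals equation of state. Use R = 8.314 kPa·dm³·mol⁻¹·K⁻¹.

P ≈ 1793 kPa

P = nRT/(V − nb) − a n²/V²
nRT/(V − nb) = (1.75)(8.314)(371)/(2.87 − 1.75×0.0429) = 5397.9/2.7949 = 1931.3 kPa
a n²/V² = (372)(1.75)²/(2.87)² = 138.31 kPa
P = 1931.3 − 138.31 = 1793 kPa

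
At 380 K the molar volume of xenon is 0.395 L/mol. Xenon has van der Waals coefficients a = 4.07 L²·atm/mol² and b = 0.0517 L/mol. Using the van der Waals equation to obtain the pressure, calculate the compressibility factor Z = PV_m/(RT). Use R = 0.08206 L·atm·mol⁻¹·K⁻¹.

Z ≈ 0.8202

P = RT/(V_m − b) − a/V_m² = (0.08206)(380)/(0.395 − 0.0517) − 4.07/(0.395)²
  = 31.183/0.34330 − 26.086 = 90.833 − 26.086 = 64.747 atm
Z = PV_m/(RT) = (64.747)(0.395)/((0.08206)(380)) = 25.575/31.183 = 0.8202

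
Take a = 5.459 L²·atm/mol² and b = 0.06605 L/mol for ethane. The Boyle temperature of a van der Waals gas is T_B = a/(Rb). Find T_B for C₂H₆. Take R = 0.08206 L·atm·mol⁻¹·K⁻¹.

For a van der Waals gas the second virial coefficient B₂ = b − a/(RT) vanishes at T_B = a/(Rb).
T_B = 5.459/(0.08206×0.06605) = 5.459/0.0054201 = 1007 K

T_B ≈ 1007 K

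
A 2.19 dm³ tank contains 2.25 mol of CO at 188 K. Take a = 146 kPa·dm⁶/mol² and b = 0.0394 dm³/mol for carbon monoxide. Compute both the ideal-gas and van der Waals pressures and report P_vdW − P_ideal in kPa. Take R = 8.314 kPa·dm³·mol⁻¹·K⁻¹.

ΔP ≈ -86.4 kPa

Ideal: P_ideal = nRT/V = (2.25)(8.314)(188)/2.19 = 1605.85 kPa
vdW: P = nRT/(V − nb) − a n²/V² = 3516.82/2.10135 − 739.125/4.79610 = 1673.60 − 154.110 = 1519.49 kPa
ΔP = 1519.49 − 1605.85 = -86.4 kPa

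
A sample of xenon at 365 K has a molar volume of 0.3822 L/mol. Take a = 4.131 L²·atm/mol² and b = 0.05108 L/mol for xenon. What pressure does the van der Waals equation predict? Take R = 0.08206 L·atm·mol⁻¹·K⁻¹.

P = RT/(V_m − b) − a/V_m²
RT/(V_m − b) = (0.08206)(365)/(0.3822 − 0.05108) = 29.952/0.33112 = 90.457 atm
a/V_m² = 4.131/(0.3822)² = 28.280 atm
P = 90.457 − 28.280 = 62.18 atm

P ≈ 62.18 atm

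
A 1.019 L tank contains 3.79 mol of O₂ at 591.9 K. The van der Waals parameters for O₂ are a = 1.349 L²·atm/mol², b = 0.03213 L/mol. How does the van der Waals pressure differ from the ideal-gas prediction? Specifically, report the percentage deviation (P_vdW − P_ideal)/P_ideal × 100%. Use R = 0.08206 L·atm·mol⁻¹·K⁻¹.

3.24 %

Ideal: P_ideal = nRT/V = (3.79)(0.08206)(591.9)/1.019 = 180.653 atm
vdW: P = nRT/(V − nb) − a n²/V² = 184.085/0.897227 − 19.3772/1.03836 = 205.171 − 18.6614 = 186.510 atm
% deviation = (186.510 − 180.653)/180.653 × 100% = 3.24%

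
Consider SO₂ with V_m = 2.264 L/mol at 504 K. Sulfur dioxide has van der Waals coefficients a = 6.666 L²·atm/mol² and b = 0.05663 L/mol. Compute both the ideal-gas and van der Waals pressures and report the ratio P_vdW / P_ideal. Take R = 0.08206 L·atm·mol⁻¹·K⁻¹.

Ideal: P_ideal = RT/V_m = (0.08206)(504)/2.264 = 18.2678 atm
vdW: P = RT/(V_m − b) − a/V_m² = 41.3582/2.20737 − 6.666/5.12570 = 18.7364 − 1.30051 = 17.4359 atm
Ratio = 17.4359/18.2678 = 0.9545

P_vdW / P_ideal ≈ 0.9545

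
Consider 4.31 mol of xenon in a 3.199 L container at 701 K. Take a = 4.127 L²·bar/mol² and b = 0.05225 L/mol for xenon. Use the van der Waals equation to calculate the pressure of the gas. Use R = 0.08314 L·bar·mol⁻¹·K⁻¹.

P ≈ 76.98 bar

P = nRT/(V − nb) − a n²/V²
nRT/(V − nb) = (4.31)(0.08314)(701)/(3.199 − 4.31×0.05225) = 251.19/2.9738 = 84.468 bar
a n²/V² = (4.127)(4.31)²/(3.199)² = 7.4914 bar
P = 84.468 − 7.4914 = 76.98 bar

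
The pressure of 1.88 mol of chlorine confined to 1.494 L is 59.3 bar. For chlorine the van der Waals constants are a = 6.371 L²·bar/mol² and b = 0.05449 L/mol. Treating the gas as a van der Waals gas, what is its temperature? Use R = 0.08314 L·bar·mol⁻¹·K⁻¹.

T ≈ 617.8 K

T = (P + a n²/V²)(V − nb)/(nR)
P + a n²/V² = 59.3 + (6.371)(1.88)²/(1.494)² = 69.388 bar
V − nb = 1.494 − (1.88)(0.05449) = 1.3916 L
T = (69.388)(1.3916)/((1.88)(0.08314)) = 617.8 K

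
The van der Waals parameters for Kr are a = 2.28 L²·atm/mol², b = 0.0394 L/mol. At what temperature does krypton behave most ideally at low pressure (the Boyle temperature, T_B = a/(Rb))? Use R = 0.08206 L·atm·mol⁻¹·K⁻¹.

T_B ≈ 705.2 K

For a van der Waals gas the second virial coefficient B₂ = b − a/(RT) vanishes at T_B = a/(Rb).
T_B = 2.28/(0.08206×0.0394) = 2.28/0.0032332 = 705.2 K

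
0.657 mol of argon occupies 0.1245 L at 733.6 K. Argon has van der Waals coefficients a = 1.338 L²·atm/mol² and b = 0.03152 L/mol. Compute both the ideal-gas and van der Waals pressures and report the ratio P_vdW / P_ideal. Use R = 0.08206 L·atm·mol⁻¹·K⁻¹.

P_vdW / P_ideal ≈ 1.082

Ideal: P_ideal = nRT/V = (0.657)(0.08206)(733.6)/0.1245 = 317.678 atm
vdW: P = nRT/(V − nb) − a n²/V² = 39.5509/0.103791 − 0.577546/0.0155003 = 381.063 − 37.2603 = 343.803 atm
Ratio = 343.803/317.678 = 1.082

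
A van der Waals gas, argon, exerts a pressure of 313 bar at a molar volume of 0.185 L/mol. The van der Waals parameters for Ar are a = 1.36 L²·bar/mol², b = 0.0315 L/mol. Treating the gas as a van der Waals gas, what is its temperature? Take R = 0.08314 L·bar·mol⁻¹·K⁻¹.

T = (P + a/V_m²)(V_m − b)/R
P + a/V_m² = 313 + 1.36/(0.185)² = 352.74 bar
V_m − b = 0.185 − 0.0315 = 0.15350 L/mol
T = (352.74)(0.15350)/0.08314 = 651.3 K

T ≈ 651.3 K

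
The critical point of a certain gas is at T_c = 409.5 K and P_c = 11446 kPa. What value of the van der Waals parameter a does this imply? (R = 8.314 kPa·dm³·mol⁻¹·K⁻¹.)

a ≈ 427.2 kPa·dm⁶/mol²

From T_c = 8a/(27Rb) and P_c = a/(27b²): a = 27 R² T_c²/(64 P_c).
a = 27×(8.314)²×(409.5)²/(64×11446) = 312962006/732544 = 427.2 kPa·dm⁶/mol²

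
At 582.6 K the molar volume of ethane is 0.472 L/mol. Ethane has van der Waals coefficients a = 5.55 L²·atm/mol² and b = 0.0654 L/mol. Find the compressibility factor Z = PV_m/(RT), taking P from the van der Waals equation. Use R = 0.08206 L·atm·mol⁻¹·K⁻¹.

P = RT/(V_m − b) − a/V_m² = (0.08206)(582.6)/(0.472 − 0.0654) − 5.55/(0.472)²
  = 47.808/0.40660 − 24.912 = 117.58 − 24.912 = 92.67 atm
Z = PV_m/(RT) = (92.67)(0.472)/((0.08206)(582.6)) = 43.740/47.808 = 0.9149

Z ≈ 0.9149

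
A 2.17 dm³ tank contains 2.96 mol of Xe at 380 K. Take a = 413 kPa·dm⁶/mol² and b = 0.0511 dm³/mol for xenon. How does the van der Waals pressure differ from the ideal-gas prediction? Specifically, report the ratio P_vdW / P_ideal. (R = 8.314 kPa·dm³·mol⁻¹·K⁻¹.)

P_vdW / P_ideal ≈ 0.8966

Ideal: P_ideal = nRT/V = (2.96)(8.314)(380)/2.17 = 4309.49 kPa
vdW: P = nRT/(V − nb) − a n²/V² = 9351.59/2.01874 − 3618.54/4.70890 = 4632.39 − 768.447 = 3863.94 kPa
Ratio = 3863.94/4309.49 = 0.8966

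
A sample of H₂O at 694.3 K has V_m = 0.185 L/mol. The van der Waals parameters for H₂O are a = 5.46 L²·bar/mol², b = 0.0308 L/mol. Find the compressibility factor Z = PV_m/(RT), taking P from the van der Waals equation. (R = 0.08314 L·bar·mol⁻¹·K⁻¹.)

P = RT/(V_m − b) − a/V_m² = (0.08314)(694.3)/(0.185 − 0.0308) − 5.46/(0.185)²
  = 57.724/0.15420 − 159.53 = 374.35 − 159.53 = 214.82 bar
Z = PV_m/(RT) = (214.82)(0.185)/((0.08314)(694.3)) = 39.742/57.724 = 0.6885

Z ≈ 0.6885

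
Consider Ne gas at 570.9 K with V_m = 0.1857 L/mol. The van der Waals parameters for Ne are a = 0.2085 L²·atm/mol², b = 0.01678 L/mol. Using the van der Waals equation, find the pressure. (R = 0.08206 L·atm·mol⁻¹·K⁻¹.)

P ≈ 271.3 atm

P = RT/(V_m − b) − a/V_m²
RT/(V_m − b) = (0.08206)(570.9)/(0.1857 − 0.01678) = 46.848/0.16892 = 277.34 atm
a/V_m² = 0.2085/(0.1857)² = 6.0462 atm
P = 277.34 − 6.0462 = 271.3 atm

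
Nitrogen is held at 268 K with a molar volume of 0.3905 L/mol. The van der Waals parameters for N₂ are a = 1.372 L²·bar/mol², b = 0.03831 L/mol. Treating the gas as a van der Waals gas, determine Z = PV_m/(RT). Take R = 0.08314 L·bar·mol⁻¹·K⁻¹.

P = RT/(V_m − b) − a/V_m² = (0.08314)(268)/(0.3905 − 0.03831) − 1.372/(0.3905)²
  = 22.282/0.35219 − 8.9973 = 63.267 − 8.9973 = 54.270 bar
Z = PV_m/(RT) = (54.270)(0.3905)/((0.08314)(268)) = 21.192/22.282 = 0.9511

Z ≈ 0.9511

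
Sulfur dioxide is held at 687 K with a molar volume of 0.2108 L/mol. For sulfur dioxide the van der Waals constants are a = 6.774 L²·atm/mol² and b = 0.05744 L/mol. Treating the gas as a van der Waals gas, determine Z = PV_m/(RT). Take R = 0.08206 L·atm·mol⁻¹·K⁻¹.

Z ≈ 0.8045

P = RT/(V_m − b) − a/V_m² = (0.08206)(687)/(0.2108 − 0.05744) − 6.774/(0.2108)²
  = 56.375/0.15336 − 152.44 = 367.60 − 152.44 = 215.16 atm
Z = PV_m/(RT) = (215.16)(0.2108)/((0.08206)(687)) = 45.356/56.375 = 0.8045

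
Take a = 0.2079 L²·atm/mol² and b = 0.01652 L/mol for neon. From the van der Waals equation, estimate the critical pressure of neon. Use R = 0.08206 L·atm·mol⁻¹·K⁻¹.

P_c ≈ 28.21 atm

For a van der Waals gas, P_c = a/(27b²).
P_c = 0.2079/(27×(0.01652)²) = 0.2079/0.0073686 = 28.21 atm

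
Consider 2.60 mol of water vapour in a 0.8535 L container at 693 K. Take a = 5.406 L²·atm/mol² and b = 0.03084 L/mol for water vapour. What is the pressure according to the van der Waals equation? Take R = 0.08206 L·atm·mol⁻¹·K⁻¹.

P = nRT/(V − nb) − a n²/V²
nRT/(V − nb) = (2.60)(0.08206)(693)/(0.8535 − 2.60×0.03084) = 147.86/0.77332 = 191.20 atm
a n²/V² = (5.406)(2.60)²/(0.8535)² = 50.167 atm
P = 191.20 − 50.167 = 141.0 atm

P ≈ 141.0 atm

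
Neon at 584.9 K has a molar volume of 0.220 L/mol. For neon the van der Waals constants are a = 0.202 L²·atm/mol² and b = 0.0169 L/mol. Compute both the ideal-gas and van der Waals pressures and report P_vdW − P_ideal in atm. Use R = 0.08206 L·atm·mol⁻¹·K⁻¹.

Ideal: P_ideal = RT/V_m = (0.08206)(584.9)/0.220 = 218.168 atm
vdW: P = RT/(V_m − b) − a/V_m² = 47.9969/0.203100 − 0.202/0.0484000 = 236.322 − 4.17355 = 232.148 atm
ΔP = 232.148 − 218.168 = 13.98 atm

ΔP ≈ 13.98 atm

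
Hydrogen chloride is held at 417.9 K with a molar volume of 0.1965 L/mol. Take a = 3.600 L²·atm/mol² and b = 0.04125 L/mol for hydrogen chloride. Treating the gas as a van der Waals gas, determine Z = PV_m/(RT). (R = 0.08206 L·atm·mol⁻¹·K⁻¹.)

Z ≈ 0.7315

P = RT/(V_m − b) − a/V_m² = (0.08206)(417.9)/(0.1965 − 0.04125) − 3.600/(0.1965)²
  = 34.293/0.15525 − 93.235 = 220.89 − 93.235 = 127.66 atm
Z = PV_m/(RT) = (127.66)(0.1965)/((0.08206)(417.9)) = 25.085/34.293 = 0.7315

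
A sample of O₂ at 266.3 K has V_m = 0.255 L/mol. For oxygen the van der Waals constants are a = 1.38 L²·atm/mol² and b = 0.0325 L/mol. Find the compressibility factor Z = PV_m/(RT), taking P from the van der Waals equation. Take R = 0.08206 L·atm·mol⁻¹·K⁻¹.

Z ≈ 0.8984

P = RT/(V_m − b) − a/V_m² = (0.08206)(266.3)/(0.255 − 0.0325) − 1.38/(0.255)²
  = 21.853/0.22250 − 21.223 = 98.216 − 21.223 = 76.993 atm
Z = PV_m/(RT) = (76.993)(0.255)/((0.08206)(266.3)) = 19.633/21.853 = 0.8984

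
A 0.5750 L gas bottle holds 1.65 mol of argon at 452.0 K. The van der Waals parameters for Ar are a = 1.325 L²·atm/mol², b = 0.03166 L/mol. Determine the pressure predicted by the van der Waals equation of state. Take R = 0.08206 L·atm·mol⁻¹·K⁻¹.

P ≈ 106.2 atm

P = nRT/(V − nb) − a n²/V²
nRT/(V − nb) = (1.65)(0.08206)(452.0)/(0.5750 − 1.65×0.03166) = 61.200/0.52276 = 117.07 atm
a n²/V² = (1.325)(1.65)²/(0.5750)² = 10.911 atm
P = 117.07 − 10.911 = 106.2 atm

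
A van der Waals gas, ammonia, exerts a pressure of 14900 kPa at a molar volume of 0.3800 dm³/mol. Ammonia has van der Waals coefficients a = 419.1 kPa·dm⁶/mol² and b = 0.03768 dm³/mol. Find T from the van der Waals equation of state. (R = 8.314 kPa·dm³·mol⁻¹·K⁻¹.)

T ≈ 733.0 K

T = (P + a/V_m²)(V_m − b)/R
P + a/V_m² = 14900 + 419.1/(0.3800)² = 17802 kPa
V_m − b = 0.3800 − 0.03768 = 0.34232 dm³/mol
T = (17802)(0.34232)/8.314 = 733.0 K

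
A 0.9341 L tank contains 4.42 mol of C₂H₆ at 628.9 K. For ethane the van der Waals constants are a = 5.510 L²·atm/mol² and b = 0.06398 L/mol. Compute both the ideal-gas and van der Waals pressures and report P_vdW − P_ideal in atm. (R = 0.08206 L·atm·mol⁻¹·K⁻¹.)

ΔP ≈ -17.34 atm

Ideal: P_ideal = nRT/V = (4.42)(0.08206)(628.9)/0.9341 = 244.198 atm
vdW: P = nRT/(V − nb) − a n²/V² = 228.105/0.651308 − 107.646/0.872543 = 350.226 − 123.370 = 226.856 atm
ΔP = 226.856 − 244.198 = -17.34 atm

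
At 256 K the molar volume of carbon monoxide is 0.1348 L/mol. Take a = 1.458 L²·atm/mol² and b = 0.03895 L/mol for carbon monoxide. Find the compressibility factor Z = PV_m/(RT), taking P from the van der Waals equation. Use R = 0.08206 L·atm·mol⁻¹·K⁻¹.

Z ≈ 0.8915

P = RT/(V_m − b) − a/V_m² = (0.08206)(256)/(0.1348 − 0.03895) − 1.458/(0.1348)²
  = 21.007/0.095850 − 80.238 = 219.17 − 80.238 = 138.93 atm
Z = PV_m/(RT) = (138.93)(0.1348)/((0.08206)(256)) = 18.728/21.007 = 0.8915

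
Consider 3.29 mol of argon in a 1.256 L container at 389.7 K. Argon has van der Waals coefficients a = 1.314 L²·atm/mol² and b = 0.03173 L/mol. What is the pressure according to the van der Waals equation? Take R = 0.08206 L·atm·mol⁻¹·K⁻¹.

P ≈ 82.34 atm

P = nRT/(V − nb) − a n²/V²
nRT/(V − nb) = (3.29)(0.08206)(389.7)/(1.256 − 3.29×0.03173) = 105.21/1.1516 = 91.360 atm
a n²/V² = (1.314)(3.29)²/(1.256)² = 9.0159 atm
P = 91.360 − 9.0159 = 82.34 atm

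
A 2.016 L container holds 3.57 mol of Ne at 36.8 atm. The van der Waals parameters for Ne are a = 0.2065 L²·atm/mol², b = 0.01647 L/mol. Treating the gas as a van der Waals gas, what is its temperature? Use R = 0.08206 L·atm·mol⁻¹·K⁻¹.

T ≈ 250.2 K

T = (P + a n²/V²)(V − nb)/(nR)
P + a n²/V² = 36.8 + (0.2065)(3.57)²/(2.016)² = 37.448 atm
V − nb = 2.016 − (3.57)(0.01647) = 1.9572 L
T = (37.448)(1.9572)/((3.57)(0.08206)) = 250.2 K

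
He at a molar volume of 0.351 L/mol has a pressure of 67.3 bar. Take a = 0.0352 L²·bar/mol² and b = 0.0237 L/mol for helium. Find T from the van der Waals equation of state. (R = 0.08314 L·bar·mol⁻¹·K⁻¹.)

T ≈ 266.1 K

T = (P + a/V_m²)(V_m − b)/R
P + a/V_m² = 67.3 + 0.0352/(0.351)² = 67.586 bar
V_m − b = 0.351 − 0.0237 = 0.32730 L/mol
T = (67.586)(0.32730)/0.08314 = 266.1 K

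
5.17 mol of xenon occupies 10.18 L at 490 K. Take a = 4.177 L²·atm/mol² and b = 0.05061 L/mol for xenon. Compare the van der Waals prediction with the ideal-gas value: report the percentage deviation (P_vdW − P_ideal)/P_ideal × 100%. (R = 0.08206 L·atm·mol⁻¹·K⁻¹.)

-2.64 %

Ideal: P_ideal = nRT/V = (5.17)(0.08206)(490)/10.18 = 20.4207 atm
vdW: P = nRT/(V − nb) − a n²/V² = 207.883/9.91835 − 111.647/103.632 = 20.9594 − 1.07734 = 19.8821 atm
% deviation = (19.8821 − 20.4207)/20.4207 × 100% = -2.64%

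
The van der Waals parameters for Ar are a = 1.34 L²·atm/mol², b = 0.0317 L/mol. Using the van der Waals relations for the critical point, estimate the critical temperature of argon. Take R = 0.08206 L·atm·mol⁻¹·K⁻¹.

For a van der Waals gas, T_c = 8a/(27Rb).
T_c = 8×1.34/(27×0.08206×0.0317) = 10.720/0.070235 = 152.6 K

T_c ≈ 152.6 K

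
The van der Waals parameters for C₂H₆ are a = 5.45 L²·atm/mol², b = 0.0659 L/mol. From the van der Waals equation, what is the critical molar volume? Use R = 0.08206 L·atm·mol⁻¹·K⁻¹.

V_m,c ≈ 0.1977 L/mol

For a van der Waals gas, V_m,c = 3b.
V_m,c = 3×0.0659 = 0.1977 L/mol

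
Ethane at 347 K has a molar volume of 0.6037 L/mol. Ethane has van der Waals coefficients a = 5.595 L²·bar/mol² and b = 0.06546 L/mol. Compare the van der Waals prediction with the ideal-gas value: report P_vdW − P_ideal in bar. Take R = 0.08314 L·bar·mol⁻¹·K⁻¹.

Ideal: P_ideal = RT/V_m = (0.08314)(347)/0.6037 = 47.7879 bar
vdW: P = RT/(V_m − b) − a/V_m² = 28.8496/0.538240 − 5.595/0.364454 = 53.5999 − 15.3517 = 38.2482 bar
ΔP = 38.2482 − 47.7879 = -9.540 bar

ΔP ≈ -9.540 bar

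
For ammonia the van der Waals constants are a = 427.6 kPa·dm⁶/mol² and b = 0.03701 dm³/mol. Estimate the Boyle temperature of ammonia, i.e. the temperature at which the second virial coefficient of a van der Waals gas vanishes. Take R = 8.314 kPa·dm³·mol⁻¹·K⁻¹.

For a van der Waals gas the second virial coefficient B₂ = b − a/(RT) vanishes at T_B = a/(Rb).
T_B = 427.6/(8.314×0.03701) = 427.6/0.30770 = 1390 K

T_B ≈ 1390 K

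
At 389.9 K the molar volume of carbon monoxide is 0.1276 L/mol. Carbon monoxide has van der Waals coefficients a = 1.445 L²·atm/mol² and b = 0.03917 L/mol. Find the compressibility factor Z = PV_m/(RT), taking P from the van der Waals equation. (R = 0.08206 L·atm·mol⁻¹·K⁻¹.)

Z ≈ 1.089

P = RT/(V_m − b) − a/V_m² = (0.08206)(389.9)/(0.1276 − 0.03917) − 1.445/(0.1276)²
  = 31.995/0.088430 − 88.750 = 361.81 − 88.750 = 273.06 atm
Z = PV_m/(RT) = (273.06)(0.1276)/((0.08206)(389.9)) = 34.842/31.995 = 1.089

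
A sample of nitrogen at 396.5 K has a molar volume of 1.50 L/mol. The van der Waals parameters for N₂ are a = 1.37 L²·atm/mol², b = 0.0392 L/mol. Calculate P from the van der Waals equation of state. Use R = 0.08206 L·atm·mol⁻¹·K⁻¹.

P = RT/(V_m − b) − a/V_m²
RT/(V_m − b) = (0.08206)(396.5)/(1.50 − 0.0392) = 32.537/1.4608 = 22.273 atm
a/V_m² = 1.37/(1.50)² = 0.60889 atm
P = 22.273 − 0.60889 = 21.66 atm

P ≈ 21.66 atm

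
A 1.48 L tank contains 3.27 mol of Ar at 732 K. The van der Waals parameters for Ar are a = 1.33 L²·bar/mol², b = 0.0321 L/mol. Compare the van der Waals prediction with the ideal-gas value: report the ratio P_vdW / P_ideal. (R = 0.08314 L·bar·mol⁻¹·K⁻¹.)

P_vdW / P_ideal ≈ 1.028

Ideal: P_ideal = nRT/V = (3.27)(0.08314)(732)/1.48 = 134.464 bar
vdW: P = nRT/(V − nb) − a n²/V² = 199.007/1.37503 − 14.2216/2.19040 = 144.729 − 6.49270 = 138.236 bar
Ratio = 138.236/134.464 = 1.028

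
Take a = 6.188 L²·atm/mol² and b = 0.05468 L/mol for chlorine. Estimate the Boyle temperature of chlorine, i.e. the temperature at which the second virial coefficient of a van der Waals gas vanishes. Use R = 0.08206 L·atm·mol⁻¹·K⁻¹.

For a van der Waals gas the second virial coefficient B₂ = b − a/(RT) vanishes at T_B = a/(Rb).
T_B = 6.188/(0.08206×0.05468) = 6.188/0.0044870 = 1379 K

T_B ≈ 1379 K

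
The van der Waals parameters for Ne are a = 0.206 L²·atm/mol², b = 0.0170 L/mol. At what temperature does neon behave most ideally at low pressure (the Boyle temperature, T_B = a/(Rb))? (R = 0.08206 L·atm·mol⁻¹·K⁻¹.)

For a van der Waals gas the second virial coefficient B₂ = b − a/(RT) vanishes at T_B = a/(Rb).
T_B = 0.206/(0.08206×0.0170) = 0.206/0.0013950 = 147.7 K

T_B ≈ 147.7 K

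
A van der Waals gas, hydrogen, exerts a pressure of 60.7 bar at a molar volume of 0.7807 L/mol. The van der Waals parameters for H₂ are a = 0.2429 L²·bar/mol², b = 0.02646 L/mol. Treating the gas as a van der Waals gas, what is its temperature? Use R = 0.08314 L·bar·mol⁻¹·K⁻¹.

T ≈ 554.3 K

T = (P + a/V_m²)(V_m − b)/R
P + a/V_m² = 60.7 + 0.2429/(0.7807)² = 61.099 bar
V_m − b = 0.7807 − 0.02646 = 0.75424 L/mol
T = (61.099)(0.75424)/0.08314 = 554.3 K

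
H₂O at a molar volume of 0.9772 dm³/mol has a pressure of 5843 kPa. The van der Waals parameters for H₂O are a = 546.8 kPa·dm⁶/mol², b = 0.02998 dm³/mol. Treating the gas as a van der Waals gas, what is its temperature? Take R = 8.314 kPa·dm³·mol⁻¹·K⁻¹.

T ≈ 730.9 K

T = (P + a/V_m²)(V_m − b)/R
P + a/V_m² = 5843 + 546.8/(0.9772)² = 6415.6 kPa
V_m − b = 0.9772 − 0.02998 = 0.94722 dm³/mol
T = (6415.6)(0.94722)/8.314 = 730.9 K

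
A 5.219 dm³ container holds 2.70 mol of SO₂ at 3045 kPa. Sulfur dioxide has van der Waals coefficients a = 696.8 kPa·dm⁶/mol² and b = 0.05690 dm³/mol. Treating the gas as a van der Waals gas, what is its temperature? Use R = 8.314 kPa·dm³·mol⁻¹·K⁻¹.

T = (P + a n²/V²)(V − nb)/(nR)
P + a n²/V² = 3045 + (696.8)(2.70)²/(5.219)² = 3231.5 kPa
V − nb = 5.219 − (2.70)(0.05690) = 5.0654 dm³
T = (3231.5)(5.0654)/((2.70)(8.314)) = 729.2 K

T ≈ 729.2 K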